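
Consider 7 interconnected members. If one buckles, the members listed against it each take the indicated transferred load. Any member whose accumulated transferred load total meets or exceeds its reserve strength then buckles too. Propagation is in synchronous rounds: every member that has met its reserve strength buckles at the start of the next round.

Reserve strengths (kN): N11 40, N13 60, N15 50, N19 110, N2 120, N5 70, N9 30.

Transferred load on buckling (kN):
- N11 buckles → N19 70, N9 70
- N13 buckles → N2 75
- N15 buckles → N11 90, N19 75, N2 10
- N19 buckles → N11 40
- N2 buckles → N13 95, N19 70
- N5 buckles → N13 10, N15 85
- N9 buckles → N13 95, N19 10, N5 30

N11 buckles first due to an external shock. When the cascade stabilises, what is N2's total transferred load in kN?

75

Round 1 — N11 buckles (initial).
  N19: +70 → 70 < 110
  N9: +70 → 70 ≥ 30
Round 2 — N9 buckles.
  N13: +95 → 95 ≥ 60
  N19: +10 → 80 < 110
  N5: +30 → 30 < 70
Round 3 — N13 buckles.
  N2: +75 → 75 < 120
No further bucklings.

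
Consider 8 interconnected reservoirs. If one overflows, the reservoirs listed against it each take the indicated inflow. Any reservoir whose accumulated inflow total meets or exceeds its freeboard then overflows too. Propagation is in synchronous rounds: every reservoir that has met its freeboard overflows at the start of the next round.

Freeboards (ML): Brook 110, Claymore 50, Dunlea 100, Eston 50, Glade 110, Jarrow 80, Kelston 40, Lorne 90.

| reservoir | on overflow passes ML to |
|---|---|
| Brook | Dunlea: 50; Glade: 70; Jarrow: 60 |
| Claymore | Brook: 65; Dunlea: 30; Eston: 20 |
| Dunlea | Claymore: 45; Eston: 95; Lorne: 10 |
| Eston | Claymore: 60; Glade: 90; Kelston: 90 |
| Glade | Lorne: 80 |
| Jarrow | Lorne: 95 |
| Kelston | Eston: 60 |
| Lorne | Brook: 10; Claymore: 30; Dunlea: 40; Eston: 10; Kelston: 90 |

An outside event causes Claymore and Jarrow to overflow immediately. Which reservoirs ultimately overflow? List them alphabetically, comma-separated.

Round 1 — Claymore, Jarrow overflow (initial).
  Brook: +65 → 65 < 110
  Dunlea: +30 → 30 < 100
  Eston: +20 → 20 < 50
  Lorne: +95 → 95 ≥ 90
Round 2 — Lorne overflows.
  Brook: +10 → 75 < 110
  Dunlea: +40 → 70 < 100
  Eston: +10 → 30 < 50
  Kelston: +90 → 90 ≥ 40
Round 3 — Kelston overflows.
  Eston: +60 → 90 ≥ 50
Round 4 — Eston overflows.
  Glade: +90 → 90 < 110
No further overflows.

Claymore, Eston, Jarrow, Kelston, Lorne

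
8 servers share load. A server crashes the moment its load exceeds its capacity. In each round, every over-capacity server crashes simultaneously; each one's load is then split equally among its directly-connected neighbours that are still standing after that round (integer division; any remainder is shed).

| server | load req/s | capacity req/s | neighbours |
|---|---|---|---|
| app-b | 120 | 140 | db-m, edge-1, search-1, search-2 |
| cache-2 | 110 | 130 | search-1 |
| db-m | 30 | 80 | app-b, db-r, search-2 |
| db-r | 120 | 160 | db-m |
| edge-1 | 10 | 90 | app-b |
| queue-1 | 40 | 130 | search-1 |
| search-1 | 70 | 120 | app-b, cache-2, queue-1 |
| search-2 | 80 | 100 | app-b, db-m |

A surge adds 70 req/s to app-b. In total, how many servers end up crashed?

Round 1 — app-b at 190 > 140. app-b crashes.
  app-b sheds 190 req/s to db-m, edge-1, search-1, search-2: 47 each (2 lost).
    db-m: 30+47 = 77 ≤ 80
    edge-1: 10+47 = 57 ≤ 90
    search-1: 70+47 = 117 ≤ 120
    search-2: 80+47 = 127 > 100
Round 2 — search-2 crashes.
  search-2 sheds 127 req/s to db-m: 127 each.
    db-m: 77+127 = 204 > 80
Round 3 — db-m crashes.
  db-m sheds 204 req/s to db-r: 204 each.
    db-r: 120+204 = 324 > 160
Round 4 — db-r crashes.
  db-r sheds 324 req/s: no online neighbours, lost.
No further crashes.

4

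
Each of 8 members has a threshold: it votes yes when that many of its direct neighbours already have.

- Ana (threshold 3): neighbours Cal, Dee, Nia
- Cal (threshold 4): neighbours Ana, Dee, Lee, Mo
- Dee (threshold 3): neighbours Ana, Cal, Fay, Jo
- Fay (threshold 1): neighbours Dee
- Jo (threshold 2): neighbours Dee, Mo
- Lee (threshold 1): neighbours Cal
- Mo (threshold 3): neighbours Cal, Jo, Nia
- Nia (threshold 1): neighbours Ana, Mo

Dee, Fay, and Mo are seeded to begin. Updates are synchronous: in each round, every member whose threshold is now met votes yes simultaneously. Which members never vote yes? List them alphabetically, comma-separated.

Round 1 — Dee, Fay, Mo vote yes (initial).
Round 2 — checking thresholds:
  Ana: 1 of 3 neighbours < 3, not yet.
  Cal: 2 of 4 neighbours < 4, not yet.
  Jo: 2 of 2 neighbours ≥ 2, votes yes.
  Nia: 1 of 2 neighbours ≥ 1, votes yes.
Round 3 — no new yes votes; cascade stops.

Ana, Cal, Lee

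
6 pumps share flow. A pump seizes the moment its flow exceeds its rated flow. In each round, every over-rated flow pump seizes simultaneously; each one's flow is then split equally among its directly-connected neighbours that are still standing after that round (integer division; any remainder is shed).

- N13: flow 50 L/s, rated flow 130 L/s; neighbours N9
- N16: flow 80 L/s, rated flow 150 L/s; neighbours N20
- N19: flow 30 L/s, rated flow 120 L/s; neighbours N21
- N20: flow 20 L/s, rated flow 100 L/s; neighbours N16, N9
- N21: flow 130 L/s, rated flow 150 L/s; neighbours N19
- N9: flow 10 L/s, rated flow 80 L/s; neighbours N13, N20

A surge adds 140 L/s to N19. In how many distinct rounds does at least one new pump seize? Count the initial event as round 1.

2

Round 1 — N19 at 170 > 120. N19 seizes.
  N19 sheds 170 L/s to N21: 170 each.
    N21: 130+170 = 300 > 150
Round 2 — N21 seizes.
  N21 sheds 300 L/s: no online neighbours, lost.
No further seizures.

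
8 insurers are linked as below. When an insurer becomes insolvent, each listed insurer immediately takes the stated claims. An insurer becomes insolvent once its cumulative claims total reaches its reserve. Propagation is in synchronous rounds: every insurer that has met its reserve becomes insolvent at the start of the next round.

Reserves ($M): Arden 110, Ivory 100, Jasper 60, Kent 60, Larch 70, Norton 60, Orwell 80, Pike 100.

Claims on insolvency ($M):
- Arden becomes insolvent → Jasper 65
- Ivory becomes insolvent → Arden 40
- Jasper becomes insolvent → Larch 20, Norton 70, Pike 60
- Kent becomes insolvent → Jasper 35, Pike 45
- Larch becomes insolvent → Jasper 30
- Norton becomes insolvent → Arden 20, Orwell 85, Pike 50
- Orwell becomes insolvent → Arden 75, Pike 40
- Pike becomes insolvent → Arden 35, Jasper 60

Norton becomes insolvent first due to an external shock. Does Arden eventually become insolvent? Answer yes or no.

no

Round 1 — Norton becomes insolvent (initial).
  Arden: +20 → 20 < 110
  Orwell: +85 → 85 ≥ 80
  Pike: +50 → 50 < 100
Round 2 — Orwell becomes insolvent.
  Arden: +75 → 95 < 110
  Pike: +40 → 90 < 100
No further insolvencies.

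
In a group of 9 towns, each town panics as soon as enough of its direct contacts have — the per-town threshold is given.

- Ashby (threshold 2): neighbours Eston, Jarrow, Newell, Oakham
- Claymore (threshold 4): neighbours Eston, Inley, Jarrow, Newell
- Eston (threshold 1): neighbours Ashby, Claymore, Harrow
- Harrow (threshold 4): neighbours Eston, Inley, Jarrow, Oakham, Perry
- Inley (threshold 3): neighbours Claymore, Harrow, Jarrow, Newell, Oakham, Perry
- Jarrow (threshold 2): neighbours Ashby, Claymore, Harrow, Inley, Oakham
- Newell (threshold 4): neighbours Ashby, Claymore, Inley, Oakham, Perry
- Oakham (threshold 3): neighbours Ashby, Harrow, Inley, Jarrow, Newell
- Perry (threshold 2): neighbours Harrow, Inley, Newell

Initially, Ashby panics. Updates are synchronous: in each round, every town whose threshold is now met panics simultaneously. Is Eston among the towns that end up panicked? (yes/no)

yes

Round 1 — Ashby panics (initial).
Round 2 — checking thresholds:
  Eston: 1 of 3 neighbours ≥ 1, panics.
  Jarrow: 1 of 5 neighbours < 2, not yet.
  Newell: 1 of 5 neighbours < 4, not yet.
  Oakham: 1 of 5 neighbours < 3, not yet.
Round 3 — no new panics; cascade stops.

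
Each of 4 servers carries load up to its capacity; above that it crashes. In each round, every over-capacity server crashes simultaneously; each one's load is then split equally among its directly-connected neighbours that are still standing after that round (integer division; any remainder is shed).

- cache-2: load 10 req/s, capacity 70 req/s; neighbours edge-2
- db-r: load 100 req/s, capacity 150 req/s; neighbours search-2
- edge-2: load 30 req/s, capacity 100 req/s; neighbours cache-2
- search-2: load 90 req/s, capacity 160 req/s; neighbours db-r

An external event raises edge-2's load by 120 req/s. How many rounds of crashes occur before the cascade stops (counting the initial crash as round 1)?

Round 1 — edge-2 at 150 > 100. edge-2 crashes.
  edge-2 sheds 150 req/s to cache-2: 150 each.
    cache-2: 10+150 = 160 > 70
Round 2 — cache-2 crashes.
  cache-2 sheds 160 req/s: no online neighbours, lost.
No further crashes.

2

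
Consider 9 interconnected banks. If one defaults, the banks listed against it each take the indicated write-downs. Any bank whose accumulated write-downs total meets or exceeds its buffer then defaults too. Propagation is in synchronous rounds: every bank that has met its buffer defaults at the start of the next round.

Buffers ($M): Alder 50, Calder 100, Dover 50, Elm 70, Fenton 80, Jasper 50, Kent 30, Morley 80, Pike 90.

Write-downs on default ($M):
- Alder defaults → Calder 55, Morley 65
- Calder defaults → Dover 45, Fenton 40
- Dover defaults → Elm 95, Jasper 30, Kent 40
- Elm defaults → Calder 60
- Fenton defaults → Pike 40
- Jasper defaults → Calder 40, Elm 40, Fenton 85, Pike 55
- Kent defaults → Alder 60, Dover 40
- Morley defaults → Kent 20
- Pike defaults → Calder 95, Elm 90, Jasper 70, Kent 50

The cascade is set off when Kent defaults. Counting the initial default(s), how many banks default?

Round 1 — Kent defaults (initial).
  Alder: +60 → 60 ≥ 50
  Dover: +40 → 40 < 50
Round 2 — Alder defaults.
  Calder: +55 → 55 < 100
  Morley: +65 → 65 < 80
No further defaults.

2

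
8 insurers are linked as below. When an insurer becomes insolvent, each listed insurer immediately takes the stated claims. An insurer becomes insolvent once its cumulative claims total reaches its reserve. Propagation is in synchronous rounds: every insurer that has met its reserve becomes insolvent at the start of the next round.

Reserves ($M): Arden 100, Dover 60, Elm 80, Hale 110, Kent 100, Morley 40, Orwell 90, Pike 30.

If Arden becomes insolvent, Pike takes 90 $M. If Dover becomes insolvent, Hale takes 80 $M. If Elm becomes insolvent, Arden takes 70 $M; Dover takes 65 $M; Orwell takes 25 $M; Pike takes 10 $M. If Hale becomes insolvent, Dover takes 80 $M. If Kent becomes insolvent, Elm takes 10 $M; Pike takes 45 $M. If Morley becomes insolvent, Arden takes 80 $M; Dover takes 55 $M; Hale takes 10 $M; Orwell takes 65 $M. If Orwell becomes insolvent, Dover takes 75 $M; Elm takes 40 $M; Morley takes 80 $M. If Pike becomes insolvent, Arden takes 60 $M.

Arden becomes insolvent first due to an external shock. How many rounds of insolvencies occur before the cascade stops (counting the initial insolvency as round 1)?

Round 1 — Arden becomes insolvent (initial).
  Pike: +90 → 90 ≥ 30
Round 2 — Pike becomes insolvent.
No further insolvencies.

2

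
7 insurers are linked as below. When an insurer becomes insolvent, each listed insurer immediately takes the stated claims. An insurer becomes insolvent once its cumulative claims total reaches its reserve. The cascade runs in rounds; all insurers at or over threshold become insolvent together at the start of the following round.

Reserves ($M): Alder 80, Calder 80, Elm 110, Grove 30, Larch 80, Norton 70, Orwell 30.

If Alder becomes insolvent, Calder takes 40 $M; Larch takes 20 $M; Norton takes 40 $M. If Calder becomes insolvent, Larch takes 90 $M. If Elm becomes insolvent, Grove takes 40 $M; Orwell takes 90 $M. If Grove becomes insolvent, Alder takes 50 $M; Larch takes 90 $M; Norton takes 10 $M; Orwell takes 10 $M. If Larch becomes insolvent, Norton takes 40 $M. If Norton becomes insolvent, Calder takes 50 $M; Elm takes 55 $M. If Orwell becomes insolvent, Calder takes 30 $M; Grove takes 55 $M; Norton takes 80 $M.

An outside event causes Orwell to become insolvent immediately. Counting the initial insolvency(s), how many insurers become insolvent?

5

Round 1 — Orwell becomes insolvent (initial).
  Calder: +30 → 30 < 80
  Grove: +55 → 55 ≥ 30
  Norton: +80 → 80 ≥ 70
Round 2 — Grove, Norton become insolvent.
  Alder: +50 → 50 < 80
  Calder: +50 → 80 ≥ 80
  Elm: +55 → 55 < 110
  Larch: +90 → 90 ≥ 80
Round 3 — Calder, Larch become insolvent.
No further insolvencies.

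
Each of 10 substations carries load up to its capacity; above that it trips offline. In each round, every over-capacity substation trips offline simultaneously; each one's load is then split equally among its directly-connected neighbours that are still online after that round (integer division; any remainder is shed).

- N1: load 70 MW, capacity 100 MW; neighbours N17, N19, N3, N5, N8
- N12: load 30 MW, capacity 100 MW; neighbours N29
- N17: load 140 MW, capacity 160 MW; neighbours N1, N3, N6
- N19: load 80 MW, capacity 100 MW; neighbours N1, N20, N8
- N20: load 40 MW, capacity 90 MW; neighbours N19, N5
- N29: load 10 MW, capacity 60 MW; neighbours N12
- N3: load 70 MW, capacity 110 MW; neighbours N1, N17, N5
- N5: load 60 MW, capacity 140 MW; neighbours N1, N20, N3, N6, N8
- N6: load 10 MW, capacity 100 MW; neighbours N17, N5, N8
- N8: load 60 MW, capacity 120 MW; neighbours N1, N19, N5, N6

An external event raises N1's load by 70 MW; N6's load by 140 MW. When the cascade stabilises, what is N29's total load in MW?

10

Round 1 — N1 at 140 > 100; N6 at 150 > 100. N1, N6 trip offline.
  N1 sheds 140 MW to N17, N19, N3, N5, N8: 28 each.
    N17: 140+28 = 168 > 160
    N19: 80+28 = 108 > 100
    N3: 70+28 = 98 ≤ 110
    N5: 60+28 = 88 ≤ 140
    N8: 60+28 = 88 ≤ 120
  N6 sheds 150 MW to N17, N5, N8: 50 each.
    N17: 168+50 = 218 > 160
    N5: 88+50 = 138 ≤ 140
    N8: 88+50 = 138 > 120
Round 2 — N17, N19, N8 trip offline.
  N17 sheds 218 MW to N3: 218 each.
    N3: 98+218 = 316 > 110
  N19 sheds 108 MW to N20: 108 each.
    N20: 40+108 = 148 > 90
  N8 sheds 138 MW to N5: 138 each.
    N5: 138+138 = 276 > 140
Round 3 — N20, N3, N5 trip offline.
  N20 sheds 148 MW: no online neighbours, lost.
  N3 sheds 316 MW: no online neighbours, lost.
  N5 sheds 276 MW: no online neighbours, lost.
No further trips.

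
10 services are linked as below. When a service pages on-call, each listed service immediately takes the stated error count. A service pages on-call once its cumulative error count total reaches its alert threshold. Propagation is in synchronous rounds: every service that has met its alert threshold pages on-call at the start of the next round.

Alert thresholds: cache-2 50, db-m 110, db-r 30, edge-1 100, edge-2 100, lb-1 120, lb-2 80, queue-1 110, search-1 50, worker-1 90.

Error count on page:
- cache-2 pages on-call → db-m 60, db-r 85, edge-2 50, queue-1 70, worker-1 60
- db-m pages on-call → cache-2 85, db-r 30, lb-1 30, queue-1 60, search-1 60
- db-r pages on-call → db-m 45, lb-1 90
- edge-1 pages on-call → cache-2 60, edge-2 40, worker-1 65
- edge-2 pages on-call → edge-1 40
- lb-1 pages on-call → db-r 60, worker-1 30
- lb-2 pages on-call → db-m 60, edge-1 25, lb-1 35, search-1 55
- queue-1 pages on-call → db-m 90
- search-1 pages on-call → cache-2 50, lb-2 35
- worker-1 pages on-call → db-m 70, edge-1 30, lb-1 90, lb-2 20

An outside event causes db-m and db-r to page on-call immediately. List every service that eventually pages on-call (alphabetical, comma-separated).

cache-2, db-m, db-r, lb-1, queue-1, search-1, worker-1

Round 1 — db-m, db-r page on-call (initial).
  cache-2: +85 → 85 ≥ 50
  lb-1: +30+90 → 120 ≥ 120
  queue-1: +60 → 60 < 110
  search-1: +60 → 60 ≥ 50
Round 2 — cache-2, lb-1, search-1 page on-call.
  edge-2: +50 → 50 < 100
  lb-2: +35 → 35 < 80
  queue-1: +70 → 130 ≥ 110
  worker-1: +60+30 → 90 ≥ 90
Round 3 — queue-1, worker-1 page on-call.
  edge-1: +30 → 30 < 100
  lb-2: +20 → 55 < 80
No further pages.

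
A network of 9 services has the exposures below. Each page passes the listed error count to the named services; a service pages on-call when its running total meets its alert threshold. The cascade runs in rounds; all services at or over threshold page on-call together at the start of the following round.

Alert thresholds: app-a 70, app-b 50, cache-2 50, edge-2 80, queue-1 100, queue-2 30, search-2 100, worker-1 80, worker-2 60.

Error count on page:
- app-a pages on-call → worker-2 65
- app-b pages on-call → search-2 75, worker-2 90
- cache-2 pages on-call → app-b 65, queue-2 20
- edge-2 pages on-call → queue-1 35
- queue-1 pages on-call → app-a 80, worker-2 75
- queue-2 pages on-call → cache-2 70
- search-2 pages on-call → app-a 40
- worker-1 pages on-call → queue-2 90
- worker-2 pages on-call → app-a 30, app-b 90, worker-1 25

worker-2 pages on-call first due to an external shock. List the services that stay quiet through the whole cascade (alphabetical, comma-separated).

app-a, cache-2, edge-2, queue-1, queue-2, search-2, worker-1

Round 1 — worker-2 pages on-call (initial).
  app-a: +30 → 30 < 70
  app-b: +90 → 90 ≥ 50
  worker-1: +25 → 25 < 80
Round 2 — app-b pages on-call.
  search-2: +75 → 75 < 100
No further pages.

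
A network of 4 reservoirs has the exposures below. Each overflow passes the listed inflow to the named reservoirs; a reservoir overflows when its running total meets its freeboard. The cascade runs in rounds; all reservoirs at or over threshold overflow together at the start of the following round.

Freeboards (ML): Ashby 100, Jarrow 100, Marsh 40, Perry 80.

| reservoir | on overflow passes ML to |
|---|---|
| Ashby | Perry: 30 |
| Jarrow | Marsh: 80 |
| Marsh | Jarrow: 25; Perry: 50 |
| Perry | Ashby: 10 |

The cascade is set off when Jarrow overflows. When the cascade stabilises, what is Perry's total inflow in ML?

Round 1 — Jarrow overflows (initial).
  Marsh: +80 → 80 ≥ 40
Round 2 — Marsh overflows.
  Perry: +50 → 50 < 80
No further overflows.

50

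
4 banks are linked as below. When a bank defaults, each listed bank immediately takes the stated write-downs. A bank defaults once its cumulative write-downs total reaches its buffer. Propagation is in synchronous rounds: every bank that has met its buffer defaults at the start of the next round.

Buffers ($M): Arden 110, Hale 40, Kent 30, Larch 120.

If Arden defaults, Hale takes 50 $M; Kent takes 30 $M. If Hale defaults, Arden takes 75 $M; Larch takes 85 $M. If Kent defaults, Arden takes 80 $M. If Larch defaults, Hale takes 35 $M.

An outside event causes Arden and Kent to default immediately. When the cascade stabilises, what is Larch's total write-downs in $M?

85

Round 1 — Arden, Kent default (initial).
  Hale: +50 → 50 ≥ 40
Round 2 — Hale defaults.
  Larch: +85 → 85 < 120
No further defaults.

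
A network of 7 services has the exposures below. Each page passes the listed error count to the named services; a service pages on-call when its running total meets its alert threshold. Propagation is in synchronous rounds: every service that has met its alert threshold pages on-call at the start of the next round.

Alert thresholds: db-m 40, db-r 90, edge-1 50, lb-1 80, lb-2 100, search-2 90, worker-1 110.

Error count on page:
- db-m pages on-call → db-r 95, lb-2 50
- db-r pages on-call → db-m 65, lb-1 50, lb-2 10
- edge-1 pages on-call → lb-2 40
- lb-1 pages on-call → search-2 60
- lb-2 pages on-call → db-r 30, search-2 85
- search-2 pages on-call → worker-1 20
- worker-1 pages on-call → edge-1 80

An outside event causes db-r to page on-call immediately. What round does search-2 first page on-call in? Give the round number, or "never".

Round 1 — db-r pages on-call (initial).
  db-m: +65 → 65 ≥ 40
  lb-1: +50 → 50 < 80
  lb-2: +10 → 10 < 100
Round 2 — db-m pages on-call.
  lb-2: +50 → 60 < 100
No further pages.

never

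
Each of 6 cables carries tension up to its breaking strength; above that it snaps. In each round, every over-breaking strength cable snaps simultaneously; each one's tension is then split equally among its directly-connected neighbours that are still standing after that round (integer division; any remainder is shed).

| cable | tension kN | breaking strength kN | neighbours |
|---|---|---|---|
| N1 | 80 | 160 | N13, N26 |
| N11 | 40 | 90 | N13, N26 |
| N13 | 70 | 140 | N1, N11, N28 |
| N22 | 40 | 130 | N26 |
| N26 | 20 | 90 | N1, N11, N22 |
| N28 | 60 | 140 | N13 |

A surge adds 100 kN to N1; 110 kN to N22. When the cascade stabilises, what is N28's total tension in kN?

140

Round 1 — N1 at 180 > 160; N22 at 150 > 130. N1, N22 snap.
  N1 sheds 180 kN to N13, N26: 90 each.
    N13: 70+90 = 160 > 140
    N26: 20+90 = 110 > 90
  N22 sheds 150 kN to N26: 150 each.
    N26: 110+150 = 260 > 90
Round 2 — N13, N26 snap.
  N13 sheds 160 kN to N11, N28: 80 each.
    N11: 40+80 = 120 > 90
    N28: 60+80 = 140 ≤ 140
  N26 sheds 260 kN to N11: 260 each.
    N11: 120+260 = 380 > 90
Round 3 — N11 snaps.
  N11 sheds 380 kN: no online neighbours, lost.
No further breaks.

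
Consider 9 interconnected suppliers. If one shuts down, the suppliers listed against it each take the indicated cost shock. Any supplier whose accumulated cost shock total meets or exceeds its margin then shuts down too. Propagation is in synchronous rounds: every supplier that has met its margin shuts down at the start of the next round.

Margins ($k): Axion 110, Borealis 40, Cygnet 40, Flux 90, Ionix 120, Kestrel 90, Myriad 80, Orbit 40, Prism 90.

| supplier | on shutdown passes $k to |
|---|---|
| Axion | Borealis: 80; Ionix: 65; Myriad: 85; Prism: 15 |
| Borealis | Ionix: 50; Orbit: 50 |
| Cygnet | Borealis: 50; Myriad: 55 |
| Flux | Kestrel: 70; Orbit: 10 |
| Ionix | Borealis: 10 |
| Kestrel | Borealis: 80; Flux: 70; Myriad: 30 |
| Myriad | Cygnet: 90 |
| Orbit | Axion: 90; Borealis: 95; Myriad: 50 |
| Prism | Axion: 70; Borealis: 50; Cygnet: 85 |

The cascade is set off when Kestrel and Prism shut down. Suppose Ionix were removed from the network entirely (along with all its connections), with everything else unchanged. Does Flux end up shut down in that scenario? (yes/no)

With Ionix removed:
Round 1 — Kestrel, Prism shut down (initial).
  Axion: +70 → 70 < 110
  Borealis: +80+50 → 130 ≥ 40
  Cygnet: +85 → 85 ≥ 40
  Flux: +70 → 70 < 90
  Myriad: +30 → 30 < 80
Round 2 — Borealis, Cygnet shut down.
  Myriad: +55 → 85 ≥ 80
  Orbit: +50 → 50 ≥ 40
Round 3 — Myriad, Orbit shut down.
  Axion: +90 → 160 ≥ 110
Round 4 — Axion shuts down.
No further shutdowns.

no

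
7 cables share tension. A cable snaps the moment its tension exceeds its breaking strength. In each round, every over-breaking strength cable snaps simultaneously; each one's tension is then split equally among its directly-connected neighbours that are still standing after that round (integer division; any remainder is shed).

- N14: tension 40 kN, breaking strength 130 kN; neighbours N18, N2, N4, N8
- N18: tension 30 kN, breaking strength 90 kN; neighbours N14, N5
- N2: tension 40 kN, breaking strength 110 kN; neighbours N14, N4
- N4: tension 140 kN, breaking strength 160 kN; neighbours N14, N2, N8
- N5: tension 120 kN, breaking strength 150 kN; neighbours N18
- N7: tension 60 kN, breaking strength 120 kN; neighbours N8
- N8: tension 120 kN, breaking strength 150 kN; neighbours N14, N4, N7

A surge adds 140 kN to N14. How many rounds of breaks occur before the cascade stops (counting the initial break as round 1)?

Round 1 — N14 at 180 > 130. N14 snaps.
  N14 sheds 180 kN to N18, N2, N4, N8: 45 each.
    N18: 30+45 = 75 ≤ 90
    N2: 40+45 = 85 ≤ 110
    N4: 140+45 = 185 > 160
    N8: 120+45 = 165 > 150
Round 2 — N4, N8 snap.
  N4 sheds 185 kN to N2: 185 each.
    N2: 85+185 = 270 > 110
  N8 sheds 165 kN to N7: 165 each.
    N7: 60+165 = 225 > 120
Round 3 — N2, N7 snap.
  N2 sheds 270 kN: no online neighbours, lost.
  N7 sheds 225 kN: no online neighbours, lost.
No further breaks.

3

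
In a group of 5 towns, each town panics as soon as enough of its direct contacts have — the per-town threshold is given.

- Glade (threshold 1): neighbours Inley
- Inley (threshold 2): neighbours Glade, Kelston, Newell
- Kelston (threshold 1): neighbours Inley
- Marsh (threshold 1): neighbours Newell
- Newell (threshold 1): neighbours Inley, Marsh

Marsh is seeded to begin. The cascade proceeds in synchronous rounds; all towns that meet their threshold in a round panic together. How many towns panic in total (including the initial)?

Round 1 — Marsh panics (initial).
Round 2 — checking thresholds:
  Newell: 1 of 2 neighbours ≥ 1, panics.
Round 3 — no new panics; cascade stops.

2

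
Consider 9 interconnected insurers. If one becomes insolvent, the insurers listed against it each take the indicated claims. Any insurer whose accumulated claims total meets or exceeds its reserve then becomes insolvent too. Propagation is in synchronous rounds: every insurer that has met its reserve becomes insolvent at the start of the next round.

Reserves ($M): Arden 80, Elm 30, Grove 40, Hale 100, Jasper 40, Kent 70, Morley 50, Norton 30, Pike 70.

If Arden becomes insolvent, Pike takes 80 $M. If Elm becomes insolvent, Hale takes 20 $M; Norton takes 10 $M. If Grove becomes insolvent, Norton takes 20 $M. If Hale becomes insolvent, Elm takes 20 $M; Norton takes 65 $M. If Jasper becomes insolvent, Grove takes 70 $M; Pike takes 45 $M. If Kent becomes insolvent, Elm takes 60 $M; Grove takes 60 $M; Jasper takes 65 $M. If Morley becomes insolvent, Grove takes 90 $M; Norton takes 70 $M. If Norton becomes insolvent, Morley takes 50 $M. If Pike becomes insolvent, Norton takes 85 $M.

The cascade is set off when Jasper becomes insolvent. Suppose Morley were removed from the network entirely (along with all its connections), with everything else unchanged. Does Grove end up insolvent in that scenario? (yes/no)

yes

With Morley removed:
Round 1 — Jasper becomes insolvent (initial).
  Grove: +70 → 70 ≥ 40
  Pike: +45 → 45 < 70
Round 2 — Grove becomes insolvent.
  Norton: +20 → 20 < 30
No further insolvencies.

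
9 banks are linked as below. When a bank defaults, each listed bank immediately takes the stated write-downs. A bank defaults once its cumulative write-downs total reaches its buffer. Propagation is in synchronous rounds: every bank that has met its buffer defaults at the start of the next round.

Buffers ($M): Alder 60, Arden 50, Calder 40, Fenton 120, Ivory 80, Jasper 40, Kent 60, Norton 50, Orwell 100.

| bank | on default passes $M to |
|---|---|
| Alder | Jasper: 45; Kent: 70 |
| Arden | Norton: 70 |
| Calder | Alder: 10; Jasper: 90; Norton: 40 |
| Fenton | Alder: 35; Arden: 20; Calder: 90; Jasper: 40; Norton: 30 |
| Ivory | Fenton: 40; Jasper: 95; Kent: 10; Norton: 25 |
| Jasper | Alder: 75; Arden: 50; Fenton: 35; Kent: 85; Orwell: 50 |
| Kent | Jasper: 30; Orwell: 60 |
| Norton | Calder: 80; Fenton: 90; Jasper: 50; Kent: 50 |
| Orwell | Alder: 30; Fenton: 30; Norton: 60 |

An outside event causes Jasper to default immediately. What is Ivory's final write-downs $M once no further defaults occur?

Round 1 — Jasper defaults (initial).
  Alder: +75 → 75 ≥ 60
  Arden: +50 → 50 ≥ 50
  Fenton: +35 → 35 < 120
  Kent: +85 → 85 ≥ 60
  Orwell: +50 → 50 < 100
Round 2 — Alder, Arden, Kent default.
  Norton: +70 → 70 ≥ 50
  Orwell: +60 → 110 ≥ 100
Round 3 — Norton, Orwell default.
  Calder: +80 → 80 ≥ 40
  Fenton: +90+30 → 155 ≥ 120
Round 4 — Calder, Fenton default.
No further defaults.

0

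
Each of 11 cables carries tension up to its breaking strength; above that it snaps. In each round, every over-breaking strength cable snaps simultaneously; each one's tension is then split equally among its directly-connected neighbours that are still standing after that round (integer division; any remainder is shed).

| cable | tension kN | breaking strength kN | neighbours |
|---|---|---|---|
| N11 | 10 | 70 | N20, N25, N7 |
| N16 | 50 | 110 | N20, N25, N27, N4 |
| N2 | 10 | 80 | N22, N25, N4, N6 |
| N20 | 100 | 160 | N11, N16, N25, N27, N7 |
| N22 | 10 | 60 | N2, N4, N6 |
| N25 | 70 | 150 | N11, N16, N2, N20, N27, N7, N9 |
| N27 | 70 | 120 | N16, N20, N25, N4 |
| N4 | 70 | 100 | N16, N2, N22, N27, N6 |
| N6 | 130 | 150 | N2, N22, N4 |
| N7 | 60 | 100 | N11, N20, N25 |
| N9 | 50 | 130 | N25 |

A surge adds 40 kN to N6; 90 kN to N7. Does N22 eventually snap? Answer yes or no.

yes

Round 1 — N6 at 170 > 150; N7 at 150 > 100. N6, N7 snap.
  N6 sheds 170 kN to N2, N22, N4: 56 each (2 lost).
    N2: 10+56 = 66 ≤ 80
    N22: 10+56 = 66 > 60
    N4: 70+56 = 126 > 100
  N7 sheds 150 kN to N11, N20, N25: 50 each.
    N11: 10+50 = 60 ≤ 70
    N20: 100+50 = 150 ≤ 160
    N25: 70+50 = 120 ≤ 150
Round 2 — N22, N4 snap.
  N22 sheds 66 kN to N2: 66 each.
    N2: 66+66 = 132 > 80
  N4 sheds 126 kN to N16, N2, N27: 42 each.
    N16: 50+42 = 92 ≤ 110
    N2: 132+42 = 174 > 80
    N27: 70+42 = 112 ≤ 120
Round 3 — N2 snaps.
  N2 sheds 174 kN to N25: 174 each.
    N25: 120+174 = 294 > 150
Round 4 — N25 snaps.
  N25 sheds 294 kN to N11, N16, N20, N27, N9: 58 each (4 lost).
    N11: 60+58 = 118 > 70
    N16: 92+58 = 150 > 110
    N20: 150+58 = 208 > 160
    N27: 112+58 = 170 > 120
    N9: 50+58 = 108 ≤ 130
Round 5 — N11, N16, N20, N27 snap.
  N11 sheds 118 kN: no online neighbours, lost.
  N16 sheds 150 kN: no online neighbours, lost.
  N20 sheds 208 kN: no online neighbours, lost.
  N27 sheds 170 kN: no online neighbours, lost.
No further breaks.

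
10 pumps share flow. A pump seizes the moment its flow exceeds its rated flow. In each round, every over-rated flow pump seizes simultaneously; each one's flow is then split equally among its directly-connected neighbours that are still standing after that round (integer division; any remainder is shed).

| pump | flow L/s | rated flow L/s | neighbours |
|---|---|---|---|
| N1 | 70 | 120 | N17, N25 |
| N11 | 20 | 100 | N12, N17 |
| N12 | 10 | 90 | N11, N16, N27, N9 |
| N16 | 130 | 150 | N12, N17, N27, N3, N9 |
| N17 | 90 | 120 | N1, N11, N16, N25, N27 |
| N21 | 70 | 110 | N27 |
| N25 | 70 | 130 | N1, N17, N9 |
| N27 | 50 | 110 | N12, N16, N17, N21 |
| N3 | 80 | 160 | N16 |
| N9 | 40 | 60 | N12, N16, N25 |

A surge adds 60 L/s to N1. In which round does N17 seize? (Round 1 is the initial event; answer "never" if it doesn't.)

Round 1 — N1 at 130 > 120. N1 seizes.
  N1 sheds 130 L/s to N17, N25: 65 each.
    N17: 90+65 = 155 > 120
    N25: 70+65 = 135 > 130
Round 2 — N17, N25 seize.
  N17 sheds 155 L/s to N11, N16, N27: 51 each (2 lost).
    N11: 20+51 = 71 ≤ 100
    N16: 130+51 = 181 > 150
    N27: 50+51 = 101 ≤ 110
  N25 sheds 135 L/s to N9: 135 each.
    N9: 40+135 = 175 > 60
Round 3 — N16, N9 seize.
  N16 sheds 181 L/s to N12, N27, N3: 60 each (1 lost).
    N12: 10+60 = 70 ≤ 90
    N27: 101+60 = 161 > 110
    N3: 80+60 = 140 ≤ 160
  N9 sheds 175 L/s to N12: 175 each.
    N12: 70+175 = 245 > 90
Round 4 — N12, N27 seize.
  N12 sheds 245 L/s to N11: 245 each.
    N11: 71+245 = 316 > 100
  N27 sheds 161 L/s to N21: 161 each.
    N21: 70+161 = 231 > 110
Round 5 — N11, N21 seize.
  N11 sheds 316 L/s: no online neighbours, lost.
  N21 sheds 231 L/s: no online neighbours, lost.
No further seizures.

2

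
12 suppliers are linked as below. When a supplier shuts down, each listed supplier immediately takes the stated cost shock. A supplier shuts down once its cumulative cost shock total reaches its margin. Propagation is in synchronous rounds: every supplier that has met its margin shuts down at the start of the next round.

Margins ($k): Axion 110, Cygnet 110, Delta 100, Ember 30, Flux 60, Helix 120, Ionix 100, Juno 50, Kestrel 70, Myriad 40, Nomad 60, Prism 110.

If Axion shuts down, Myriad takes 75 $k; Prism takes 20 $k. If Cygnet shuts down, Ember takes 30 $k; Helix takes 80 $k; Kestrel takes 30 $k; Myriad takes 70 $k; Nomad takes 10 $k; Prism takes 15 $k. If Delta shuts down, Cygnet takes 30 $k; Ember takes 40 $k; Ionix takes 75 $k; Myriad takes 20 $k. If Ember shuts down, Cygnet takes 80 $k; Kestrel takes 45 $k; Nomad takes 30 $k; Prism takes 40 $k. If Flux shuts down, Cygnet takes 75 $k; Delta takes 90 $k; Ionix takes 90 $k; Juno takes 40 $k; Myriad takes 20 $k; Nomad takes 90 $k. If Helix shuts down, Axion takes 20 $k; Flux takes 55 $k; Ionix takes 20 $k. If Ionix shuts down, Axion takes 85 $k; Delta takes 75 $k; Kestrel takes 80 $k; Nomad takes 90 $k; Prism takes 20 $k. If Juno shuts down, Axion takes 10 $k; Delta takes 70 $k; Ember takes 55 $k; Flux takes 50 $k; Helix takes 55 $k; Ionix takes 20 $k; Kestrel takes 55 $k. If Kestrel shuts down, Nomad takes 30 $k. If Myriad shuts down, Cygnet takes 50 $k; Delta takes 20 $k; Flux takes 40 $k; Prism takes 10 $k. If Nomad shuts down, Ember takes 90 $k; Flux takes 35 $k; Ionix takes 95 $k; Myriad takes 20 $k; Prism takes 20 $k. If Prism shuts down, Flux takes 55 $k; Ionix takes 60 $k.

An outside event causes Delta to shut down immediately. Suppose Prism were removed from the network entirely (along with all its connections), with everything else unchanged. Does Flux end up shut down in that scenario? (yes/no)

yes

With Prism removed:
Round 1 — Delta shuts down (initial).
  Cygnet: +30 → 30 < 110
  Ember: +40 → 40 ≥ 30
  Ionix: +75 → 75 < 100
  Myriad: +20 → 20 < 40
Round 2 — Ember shuts down.
  Cygnet: +80 → 110 ≥ 110
  Kestrel: +45 → 45 < 70
  Nomad: +30 → 30 < 60
Round 3 — Cygnet shuts down.
  Helix: +80 → 80 < 120
  Kestrel: +30 → 75 ≥ 70
  Myriad: +70 → 90 ≥ 40
  Nomad: +10 → 40 < 60
Round 4 — Kestrel, Myriad shut down.
  Flux: +40 → 40 < 60
  Nomad: +30 → 70 ≥ 60
Round 5 — Nomad shuts down.
  Flux: +35 → 75 ≥ 60
  Ionix: +95 → 170 ≥ 100
Round 6 — Flux, Ionix shut down.
  Axion: +85 → 85 < 110
  Juno: +40 → 40 < 50
No further shutdowns.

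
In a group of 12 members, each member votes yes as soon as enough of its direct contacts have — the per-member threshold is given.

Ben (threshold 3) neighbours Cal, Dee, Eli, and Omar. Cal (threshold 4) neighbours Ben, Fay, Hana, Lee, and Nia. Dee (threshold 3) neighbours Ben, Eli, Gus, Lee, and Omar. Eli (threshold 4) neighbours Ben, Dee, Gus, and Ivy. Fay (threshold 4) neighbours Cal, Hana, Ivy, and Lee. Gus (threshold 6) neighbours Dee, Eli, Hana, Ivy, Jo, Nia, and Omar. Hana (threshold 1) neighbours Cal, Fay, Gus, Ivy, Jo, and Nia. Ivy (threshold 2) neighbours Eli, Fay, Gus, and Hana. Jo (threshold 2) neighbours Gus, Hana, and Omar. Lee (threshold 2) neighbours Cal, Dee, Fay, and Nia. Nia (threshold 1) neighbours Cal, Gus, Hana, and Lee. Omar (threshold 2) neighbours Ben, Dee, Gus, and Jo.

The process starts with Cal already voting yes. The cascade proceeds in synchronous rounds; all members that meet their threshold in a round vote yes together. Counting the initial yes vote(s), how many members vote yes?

Round 1 — Cal votes yes (initial).
Round 2 — checking thresholds:
  Ben: 1 of 4 neighbours < 3, below threshold.
  Fay: 1 of 4 neighbours < 4, below threshold.
  Hana: 1 of 6 neighbours ≥ 1, votes yes.
  Lee: 1 of 4 neighbours < 2, below threshold.
  Nia: 1 of 4 neighbours ≥ 1, votes yes.
Round 3 — checking thresholds:
  Ben: 1 of 4 neighbours < 3, below threshold.
  Fay: 2 of 4 neighbours < 4, below threshold.
  Gus: 2 of 7 neighbours < 6, below threshold.
  Ivy: 1 of 4 neighbours < 2, below threshold.
  Jo: 1 of 3 neighbours < 2, below threshold.
  Lee: 2 of 4 neighbours ≥ 2, votes yes.
Round 4 — no new yes votes; cascade stops.

4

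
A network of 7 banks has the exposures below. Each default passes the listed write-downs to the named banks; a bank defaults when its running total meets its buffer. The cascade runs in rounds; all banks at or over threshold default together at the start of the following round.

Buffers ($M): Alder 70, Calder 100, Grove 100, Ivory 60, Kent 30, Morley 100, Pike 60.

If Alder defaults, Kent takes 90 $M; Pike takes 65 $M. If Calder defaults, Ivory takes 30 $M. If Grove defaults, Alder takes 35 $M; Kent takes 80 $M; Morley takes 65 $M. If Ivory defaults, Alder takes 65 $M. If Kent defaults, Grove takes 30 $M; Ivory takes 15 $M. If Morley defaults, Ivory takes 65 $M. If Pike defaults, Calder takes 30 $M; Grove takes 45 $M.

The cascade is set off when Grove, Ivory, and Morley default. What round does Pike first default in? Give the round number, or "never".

Round 1 — Grove, Ivory, Morley default (initial).
  Alder: +35+65 → 100 ≥ 70
  Kent: +80 → 80 ≥ 30
Round 2 — Alder, Kent default.
  Pike: +65 → 65 ≥ 60
Round 3 — Pike defaults.
  Calder: +30 → 30 < 100
No further defaults.

3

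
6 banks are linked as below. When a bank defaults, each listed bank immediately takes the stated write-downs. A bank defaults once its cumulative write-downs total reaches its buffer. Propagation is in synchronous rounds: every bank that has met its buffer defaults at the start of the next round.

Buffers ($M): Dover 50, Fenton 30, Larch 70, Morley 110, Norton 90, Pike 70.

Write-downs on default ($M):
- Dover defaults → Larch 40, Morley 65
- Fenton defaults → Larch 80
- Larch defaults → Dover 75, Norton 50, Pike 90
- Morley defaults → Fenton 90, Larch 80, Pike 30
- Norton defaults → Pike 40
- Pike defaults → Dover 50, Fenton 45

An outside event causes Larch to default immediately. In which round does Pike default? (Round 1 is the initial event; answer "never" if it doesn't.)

Round 1 — Larch defaults (initial).
  Dover: +75 → 75 ≥ 50
  Norton: +50 → 50 < 90
  Pike: +90 → 90 ≥ 70
Round 2 — Dover, Pike default.
  Fenton: +45 → 45 ≥ 30
  Morley: +65 → 65 < 110
Round 3 — Fenton defaults.
No further defaults.

2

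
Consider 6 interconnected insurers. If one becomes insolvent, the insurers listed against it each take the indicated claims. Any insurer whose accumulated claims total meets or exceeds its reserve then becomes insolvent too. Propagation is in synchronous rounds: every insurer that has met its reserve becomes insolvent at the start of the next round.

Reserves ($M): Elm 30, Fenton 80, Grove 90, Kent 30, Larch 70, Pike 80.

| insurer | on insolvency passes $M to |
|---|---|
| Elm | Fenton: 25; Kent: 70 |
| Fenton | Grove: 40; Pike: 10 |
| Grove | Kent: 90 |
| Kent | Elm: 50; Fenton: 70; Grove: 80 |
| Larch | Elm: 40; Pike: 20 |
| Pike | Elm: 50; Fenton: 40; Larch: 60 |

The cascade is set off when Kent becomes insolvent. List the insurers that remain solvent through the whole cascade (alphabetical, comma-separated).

Larch, Pike

Round 1 — Kent becomes insolvent (initial).
  Elm: +50 → 50 ≥ 30
  Fenton: +70 → 70 < 80
  Grove: +80 → 80 < 90
Round 2 — Elm becomes insolvent.
  Fenton: +25 → 95 ≥ 80
Round 3 — Fenton becomes insolvent.
  Grove: +40 → 120 ≥ 90
  Pike: +10 → 10 < 80
Round 4 — Grove becomes insolvent.
No further insolvencies.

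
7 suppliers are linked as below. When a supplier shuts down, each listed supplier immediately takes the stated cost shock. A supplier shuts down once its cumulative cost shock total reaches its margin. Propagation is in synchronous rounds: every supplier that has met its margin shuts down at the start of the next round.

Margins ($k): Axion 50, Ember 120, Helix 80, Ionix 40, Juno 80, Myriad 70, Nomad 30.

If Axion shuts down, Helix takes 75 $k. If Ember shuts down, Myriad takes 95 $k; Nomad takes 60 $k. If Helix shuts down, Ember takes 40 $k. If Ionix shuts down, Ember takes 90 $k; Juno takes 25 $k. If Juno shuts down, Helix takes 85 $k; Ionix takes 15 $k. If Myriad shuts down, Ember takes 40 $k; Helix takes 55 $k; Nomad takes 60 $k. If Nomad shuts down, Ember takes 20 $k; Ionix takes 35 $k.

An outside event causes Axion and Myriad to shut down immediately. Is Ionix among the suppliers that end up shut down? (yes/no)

Round 1 — Axion, Myriad shut down (initial).
  Ember: +40 → 40 < 120
  Helix: +75+55 → 130 ≥ 80
  Nomad: +60 → 60 ≥ 30
Round 2 — Helix, Nomad shut down.
  Ember: +40+20 → 100 < 120
  Ionix: +35 → 35 < 40
No further shutdowns.

no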